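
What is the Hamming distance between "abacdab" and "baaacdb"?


Comparing "abacdab" and "baaacdb" position by position:
  Position 0: 'a' vs 'b' => differ
  Position 1: 'b' vs 'a' => differ
  Position 2: 'a' vs 'a' => same
  Position 3: 'c' vs 'a' => differ
  Position 4: 'd' vs 'c' => differ
  Position 5: 'a' vs 'd' => differ
  Position 6: 'b' vs 'b' => same
Total differences (Hamming distance): 5

5


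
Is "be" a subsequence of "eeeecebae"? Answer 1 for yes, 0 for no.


Check if "be" is a subsequence of "eeeecebae"
Greedy scan:
  Position 0 ('e'): no match needed
  Position 1 ('e'): no match needed
  Position 2 ('e'): no match needed
  Position 3 ('e'): no match needed
  Position 4 ('c'): no match needed
  Position 5 ('e'): no match needed
  Position 6 ('b'): matches sub[0] = 'b'
  Position 7 ('a'): no match needed
  Position 8 ('e'): matches sub[1] = 'e'
All 2 characters matched => is a subsequence

1


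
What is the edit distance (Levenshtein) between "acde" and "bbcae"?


Computing edit distance: "acde" -> "bbcae"
DP table:
           b    b    c    a    e
      0    1    2    3    4    5
  a   1    1    2    3    3    4
  c   2    2    2    2    3    4
  d   3    3    3    3    3    4
  e   4    4    4    4    4    3
Edit distance = dp[4][5] = 3

3


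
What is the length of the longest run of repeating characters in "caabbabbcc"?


Input: "caabbabbcc"
Scanning for longest run:
  Position 1 ('a'): new char, reset run to 1
  Position 2 ('a'): continues run of 'a', length=2
  Position 3 ('b'): new char, reset run to 1
  Position 4 ('b'): continues run of 'b', length=2
  Position 5 ('a'): new char, reset run to 1
  Position 6 ('b'): new char, reset run to 1
  Position 7 ('b'): continues run of 'b', length=2
  Position 8 ('c'): new char, reset run to 1
  Position 9 ('c'): continues run of 'c', length=2
Longest run: 'a' with length 2

2


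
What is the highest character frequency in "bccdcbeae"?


Input: bccdcbeae
Character counts:
  'a': 1
  'b': 2
  'c': 3
  'd': 1
  'e': 2
Maximum frequency: 3

3


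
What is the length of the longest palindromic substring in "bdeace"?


Input: "bdeace"
Checking substrings for palindromes:
  No multi-char palindromic substrings found
Longest palindromic substring: "b" with length 1

1


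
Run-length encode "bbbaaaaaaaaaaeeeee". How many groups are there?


Input: bbbaaaaaaaaaaeeeee
Scanning for consecutive runs:
  Group 1: 'b' x 3 (positions 0-2)
  Group 2: 'a' x 10 (positions 3-12)
  Group 3: 'e' x 5 (positions 13-17)
Total groups: 3

3


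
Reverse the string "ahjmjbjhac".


Input: ahjmjbjhac
Reading characters right to left:
  Position 9: 'c'
  Position 8: 'a'
  Position 7: 'h'
  Position 6: 'j'
  Position 5: 'b'
  Position 4: 'j'
  Position 3: 'm'
  Position 2: 'j'
  Position 1: 'h'
  Position 0: 'a'
Reversed: cahjbjmjha

cahjbjmjha


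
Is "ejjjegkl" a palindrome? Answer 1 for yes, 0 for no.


Input: ejjjegkl
Reversed: lkgejjje
  Compare pos 0 ('e') with pos 7 ('l'): MISMATCH
  Compare pos 1 ('j') with pos 6 ('k'): MISMATCH
  Compare pos 2 ('j') with pos 5 ('g'): MISMATCH
  Compare pos 3 ('j') with pos 4 ('e'): MISMATCH
Result: not a palindrome

0


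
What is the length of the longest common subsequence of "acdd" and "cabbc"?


LCS of "acdd" and "cabbc"
DP table:
           c    a    b    b    c
      0    0    0    0    0    0
  a   0    0    1    1    1    1
  c   0    1    1    1    1    2
  d   0    1    1    1    1    2
  d   0    1    1    1    1    2
LCS length = dp[4][5] = 2

2


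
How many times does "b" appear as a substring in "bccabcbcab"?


Searching for "b" in "bccabcbcab"
Scanning each position:
  Position 0: "b" => MATCH
  Position 1: "c" => no
  Position 2: "c" => no
  Position 3: "a" => no
  Position 4: "b" => MATCH
  Position 5: "c" => no
  Position 6: "b" => MATCH
  Position 7: "c" => no
  Position 8: "a" => no
  Position 9: "b" => MATCH
Total occurrences: 4

4


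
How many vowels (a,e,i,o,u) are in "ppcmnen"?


Input: ppcmnen
Checking each character:
  'p' at position 0: consonant
  'p' at position 1: consonant
  'c' at position 2: consonant
  'm' at position 3: consonant
  'n' at position 4: consonant
  'e' at position 5: vowel (running total: 1)
  'n' at position 6: consonant
Total vowels: 1

1


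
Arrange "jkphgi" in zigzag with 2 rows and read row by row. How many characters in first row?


Zigzag "jkphgi" into 2 rows:
Placing characters:
  'j' => row 0
  'k' => row 1
  'p' => row 0
  'h' => row 1
  'g' => row 0
  'i' => row 1
Rows:
  Row 0: "jpg"
  Row 1: "khi"
First row length: 3

3


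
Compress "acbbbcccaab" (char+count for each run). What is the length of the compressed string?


Input: acbbbcccaab
Runs:
  'a' x 1 => "a1"
  'c' x 1 => "c1"
  'b' x 3 => "b3"
  'c' x 3 => "c3"
  'a' x 2 => "a2"
  'b' x 1 => "b1"
Compressed: "a1c1b3c3a2b1"
Compressed length: 12

12


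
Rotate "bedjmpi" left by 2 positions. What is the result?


Input: "bedjmpi", rotate left by 2
First 2 characters: "be"
Remaining characters: "djmpi"
Concatenate remaining + first: "djmpi" + "be" = "djmpibe"

djmpibe


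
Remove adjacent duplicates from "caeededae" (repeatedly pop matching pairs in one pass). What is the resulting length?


Input: caeededae
Stack-based adjacent duplicate removal:
  Read 'c': push. Stack: c
  Read 'a': push. Stack: ca
  Read 'e': push. Stack: cae
  Read 'e': matches stack top 'e' => pop. Stack: ca
  Read 'd': push. Stack: cad
  Read 'e': push. Stack: cade
  Read 'd': push. Stack: caded
  Read 'a': push. Stack: cadeda
  Read 'e': push. Stack: cadedae
Final stack: "cadedae" (length 7)

7


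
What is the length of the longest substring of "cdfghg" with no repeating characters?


Input: "cdfghg"
Sliding window (track last position of each char):
  Position 0 ('c'): window [0,0] length 1 -- new best
  Position 1 ('d'): window [0,1] length 2 -- new best
  Position 2 ('f'): window [0,2] length 3 -- new best
  Position 3 ('g'): window [0,3] length 4 -- new best
  Position 4 ('h'): window [0,4] length 5 -- new best
  Position 5 ('g'): repeat (last at 3), move window start to 4
  Position 5 ('g'): window [4,5] length 2
Longest substring with no repeats: "cdfgh" with length 5

5


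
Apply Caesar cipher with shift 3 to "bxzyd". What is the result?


Caesar cipher: shift "bxzyd" by 3
  'b' (pos 1) + 3 = pos 4 = 'e'
  'x' (pos 23) + 3 = pos 0 = 'a'
  'z' (pos 25) + 3 = pos 2 = 'c'
  'y' (pos 24) + 3 = pos 1 = 'b'
  'd' (pos 3) + 3 = pos 6 = 'g'
Result: eacbg

eacbg


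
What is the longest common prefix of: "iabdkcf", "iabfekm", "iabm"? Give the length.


Words: iabdkcf, iabfekm, iabm
  Position 0: all 'i' => match
  Position 1: all 'a' => match
  Position 2: all 'b' => match
  Position 3: ('d', 'f', 'm') => mismatch, stop
LCP = "iab" (length 3)

3


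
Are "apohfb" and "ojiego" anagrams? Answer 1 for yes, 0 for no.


Strings: "apohfb", "ojiego"
Sorted first:  abfhop
Sorted second: egijoo
Differ at position 0: 'a' vs 'e' => not anagrams

0


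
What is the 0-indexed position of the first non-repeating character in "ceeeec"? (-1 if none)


Input: ceeeec
Character frequencies:
  'c': 2
  'e': 4
Scanning left to right for freq == 1:
  Position 0 ('c'): freq=2, skip
  Position 1 ('e'): freq=4, skip
  Position 2 ('e'): freq=4, skip
  Position 3 ('e'): freq=4, skip
  Position 4 ('e'): freq=4, skip
  Position 5 ('c'): freq=2, skip
  No unique character found => answer = -1

-1


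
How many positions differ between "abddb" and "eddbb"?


Comparing "abddb" and "eddbb" position by position:
  Position 0: 'a' vs 'e' => DIFFER
  Position 1: 'b' vs 'd' => DIFFER
  Position 2: 'd' vs 'd' => same
  Position 3: 'd' vs 'b' => DIFFER
  Position 4: 'b' vs 'b' => same
Positions that differ: 3

3


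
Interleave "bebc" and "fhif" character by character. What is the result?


Interleaving "bebc" and "fhif":
  Position 0: 'b' from first, 'f' from second => "bf"
  Position 1: 'e' from first, 'h' from second => "eh"
  Position 2: 'b' from first, 'i' from second => "bi"
  Position 3: 'c' from first, 'f' from second => "cf"
Result: bfehbicf

bfehbicf


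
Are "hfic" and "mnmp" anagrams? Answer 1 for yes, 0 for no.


Strings: "hfic", "mnmp"
Sorted first:  cfhi
Sorted second: mmnp
Differ at position 0: 'c' vs 'm' => not anagrams

0


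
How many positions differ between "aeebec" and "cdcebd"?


Comparing "aeebec" and "cdcebd" position by position:
  Position 0: 'a' vs 'c' => DIFFER
  Position 1: 'e' vs 'd' => DIFFER
  Position 2: 'e' vs 'c' => DIFFER
  Position 3: 'b' vs 'e' => DIFFER
  Position 4: 'e' vs 'b' => DIFFER
  Position 5: 'c' vs 'd' => DIFFER
Positions that differ: 6

6


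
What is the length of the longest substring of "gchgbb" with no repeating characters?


Input: "gchgbb"
Sliding window (track last position of each char):
  Position 0 ('g'): window [0,0] length 1 -- new best
  Position 1 ('c'): window [0,1] length 2 -- new best
  Position 2 ('h'): window [0,2] length 3 -- new best
  Position 3 ('g'): repeat (last at 0), move window start to 1
  Position 3 ('g'): window [1,3] length 3
  Position 4 ('b'): window [1,4] length 4 -- new best
  Position 5 ('b'): repeat (last at 4), move window start to 5
  Position 5 ('b'): window [5,5] length 1
Longest substring with no repeats: "chgb" with length 4

4


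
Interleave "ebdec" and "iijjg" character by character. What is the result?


Interleaving "ebdec" and "iijjg":
  Position 0: 'e' from first, 'i' from second => "ei"
  Position 1: 'b' from first, 'i' from second => "bi"
  Position 2: 'd' from first, 'j' from second => "dj"
  Position 3: 'e' from first, 'j' from second => "ej"
  Position 4: 'c' from first, 'g' from second => "cg"
Result: eibidjejcg

eibidjejcg


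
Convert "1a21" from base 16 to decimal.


Input: "1a21" in base 16
Positional expansion:
  Digit '1' (value 1) x 16^3 = 4096
  Digit 'a' (value 10) x 16^2 = 2560
  Digit '2' (value 2) x 16^1 = 32
  Digit '1' (value 1) x 16^0 = 1
Sum = 6689

6689


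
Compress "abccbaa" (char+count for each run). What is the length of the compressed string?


Input: abccbaa
Runs:
  'a' x 1 => "a1"
  'b' x 1 => "b1"
  'c' x 2 => "c2"
  'b' x 1 => "b1"
  'a' x 2 => "a2"
Compressed: "a1b1c2b1a2"
Compressed length: 10

10


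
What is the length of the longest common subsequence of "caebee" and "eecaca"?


LCS of "caebee" and "eecaca"
DP table:
           e    e    c    a    c    a
      0    0    0    0    0    0    0
  c   0    0    0    1    1    1    1
  a   0    0    0    1    2    2    2
  e   0    1    1    1    2    2    2
  b   0    1    1    1    2    2    2
  e   0    1    2    2    2    2    2
  e   0    1    2    2    2    2    2
LCS length = dp[6][6] = 2

2


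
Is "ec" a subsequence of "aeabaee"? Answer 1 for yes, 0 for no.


Check if "ec" is a subsequence of "aeabaee"
Greedy scan:
  Position 0 ('a'): no match needed
  Position 1 ('e'): matches sub[0] = 'e'
  Position 2 ('a'): no match needed
  Position 3 ('b'): no match needed
  Position 4 ('a'): no match needed
  Position 5 ('e'): no match needed
  Position 6 ('e'): no match needed
Only matched 1/2 characters => not a subsequence

0


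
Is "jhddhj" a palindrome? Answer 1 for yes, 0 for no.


Input: jhddhj
Reversed: jhddhj
  Compare pos 0 ('j') with pos 5 ('j'): match
  Compare pos 1 ('h') with pos 4 ('h'): match
  Compare pos 2 ('d') with pos 3 ('d'): match
Result: palindrome

1


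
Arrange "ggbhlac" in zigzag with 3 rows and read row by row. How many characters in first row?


Zigzag "ggbhlac" into 3 rows:
Placing characters:
  'g' => row 0
  'g' => row 1
  'b' => row 2
  'h' => row 1
  'l' => row 0
  'a' => row 1
  'c' => row 2
Rows:
  Row 0: "gl"
  Row 1: "gha"
  Row 2: "bc"
First row length: 2

2


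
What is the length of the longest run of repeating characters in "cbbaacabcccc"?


Input: "cbbaacabcccc"
Scanning for longest run:
  Position 1 ('b'): new char, reset run to 1
  Position 2 ('b'): continues run of 'b', length=2
  Position 3 ('a'): new char, reset run to 1
  Position 4 ('a'): continues run of 'a', length=2
  Position 5 ('c'): new char, reset run to 1
  Position 6 ('a'): new char, reset run to 1
  Position 7 ('b'): new char, reset run to 1
  Position 8 ('c'): new char, reset run to 1
  Position 9 ('c'): continues run of 'c', length=2
  Position 10 ('c'): continues run of 'c', length=3
  Position 11 ('c'): continues run of 'c', length=4
Longest run: 'c' with length 4

4


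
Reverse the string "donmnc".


Input: donmnc
Reading characters right to left:
  Position 5: 'c'
  Position 4: 'n'
  Position 3: 'm'
  Position 2: 'n'
  Position 1: 'o'
  Position 0: 'd'
Reversed: cnmnod

cnmnod


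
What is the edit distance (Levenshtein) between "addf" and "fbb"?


Computing edit distance: "addf" -> "fbb"
DP table:
           f    b    b
      0    1    2    3
  a   1    1    2    3
  d   2    2    2    3
  d   3    3    3    3
  f   4    3    4    4
Edit distance = dp[4][3] = 4

4


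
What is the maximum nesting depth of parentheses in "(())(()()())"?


Input: "(())(()()())"
Tracking depth:
  Position 0 '(': depth becomes 1
  Position 1 '(': depth becomes 2
  Position 2 ')': depth becomes 1
  Position 3 ')': depth becomes 0
  Position 4 '(': depth becomes 1
  Position 5 '(': depth becomes 2
  Position 6 ')': depth becomes 1
  Position 7 '(': depth becomes 2
  Position 8 ')': depth becomes 1
  Position 9 '(': depth becomes 2
  Position 10 ')': depth becomes 1
  Position 11 ')': depth becomes 0
Maximum depth reached: 2

2


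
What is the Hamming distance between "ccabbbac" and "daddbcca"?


Comparing "ccabbbac" and "daddbcca" position by position:
  Position 0: 'c' vs 'd' => differ
  Position 1: 'c' vs 'a' => differ
  Position 2: 'a' vs 'd' => differ
  Position 3: 'b' vs 'd' => differ
  Position 4: 'b' vs 'b' => same
  Position 5: 'b' vs 'c' => differ
  Position 6: 'a' vs 'c' => differ
  Position 7: 'c' vs 'a' => differ
Total differences (Hamming distance): 7

7


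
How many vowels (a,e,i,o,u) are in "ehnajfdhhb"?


Input: ehnajfdhhb
Checking each character:
  'e' at position 0: vowel (running total: 1)
  'h' at position 1: consonant
  'n' at position 2: consonant
  'a' at position 3: vowel (running total: 2)
  'j' at position 4: consonant
  'f' at position 5: consonant
  'd' at position 6: consonant
  'h' at position 7: consonant
  'h' at position 8: consonant
  'b' at position 9: consonant
Total vowels: 2

2


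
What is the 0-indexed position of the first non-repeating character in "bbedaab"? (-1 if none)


Input: bbedaab
Character frequencies:
  'a': 2
  'b': 3
  'd': 1
  'e': 1
Scanning left to right for freq == 1:
  Position 0 ('b'): freq=3, skip
  Position 1 ('b'): freq=3, skip
  Position 2 ('e'): unique! => answer = 2

2


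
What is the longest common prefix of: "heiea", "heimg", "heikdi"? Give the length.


Words: heiea, heimg, heikdi
  Position 0: all 'h' => match
  Position 1: all 'e' => match
  Position 2: all 'i' => match
  Position 3: ('e', 'm', 'k') => mismatch, stop
LCP = "hei" (length 3)

3


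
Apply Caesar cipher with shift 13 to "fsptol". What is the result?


Caesar cipher: shift "fsptol" by 13
  'f' (pos 5) + 13 = pos 18 = 's'
  's' (pos 18) + 13 = pos 5 = 'f'
  'p' (pos 15) + 13 = pos 2 = 'c'
  't' (pos 19) + 13 = pos 6 = 'g'
  'o' (pos 14) + 13 = pos 1 = 'b'
  'l' (pos 11) + 13 = pos 24 = 'y'
Result: sfcgby

sfcgby


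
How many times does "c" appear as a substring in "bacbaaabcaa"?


Searching for "c" in "bacbaaabcaa"
Scanning each position:
  Position 0: "b" => no
  Position 1: "a" => no
  Position 2: "c" => MATCH
  Position 3: "b" => no
  Position 4: "a" => no
  Position 5: "a" => no
  Position 6: "a" => no
  Position 7: "b" => no
  Position 8: "c" => MATCH
  Position 9: "a" => no
  Position 10: "a" => no
Total occurrences: 2

2


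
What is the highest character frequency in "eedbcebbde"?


Input: eedbcebbde
Character counts:
  'b': 3
  'c': 1
  'd': 2
  'e': 4
Maximum frequency: 4

4


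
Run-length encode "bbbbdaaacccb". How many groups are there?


Input: bbbbdaaacccb
Scanning for consecutive runs:
  Group 1: 'b' x 4 (positions 0-3)
  Group 2: 'd' x 1 (positions 4-4)
  Group 3: 'a' x 3 (positions 5-7)
  Group 4: 'c' x 3 (positions 8-10)
  Group 5: 'b' x 1 (positions 11-11)
Total groups: 5

5


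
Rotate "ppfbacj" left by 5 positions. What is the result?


Input: "ppfbacj", rotate left by 5
First 5 characters: "ppfba"
Remaining characters: "cj"
Concatenate remaining + first: "cj" + "ppfba" = "cjppfba"

cjppfba


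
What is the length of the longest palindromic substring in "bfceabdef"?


Input: "bfceabdef"
Checking substrings for palindromes:
  No multi-char palindromic substrings found
Longest palindromic substring: "b" with length 1

1


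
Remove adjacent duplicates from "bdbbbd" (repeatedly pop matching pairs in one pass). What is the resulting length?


Input: bdbbbd
Stack-based adjacent duplicate removal:
  Read 'b': push. Stack: b
  Read 'd': push. Stack: bd
  Read 'b': push. Stack: bdb
  Read 'b': matches stack top 'b' => pop. Stack: bd
  Read 'b': push. Stack: bdb
  Read 'd': push. Stack: bdbd
Final stack: "bdbd" (length 4)

4


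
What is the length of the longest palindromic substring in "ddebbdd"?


Input: "ddebbdd"
Checking substrings for palindromes:
  [0:2] "dd" (len 2) => palindrome
  [3:5] "bb" (len 2) => palindrome
  [5:7] "dd" (len 2) => palindrome
Longest palindromic substring: "dd" with length 2

2


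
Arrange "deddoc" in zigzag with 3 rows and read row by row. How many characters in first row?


Zigzag "deddoc" into 3 rows:
Placing characters:
  'd' => row 0
  'e' => row 1
  'd' => row 2
  'd' => row 1
  'o' => row 0
  'c' => row 1
Rows:
  Row 0: "do"
  Row 1: "edc"
  Row 2: "d"
First row length: 2

2


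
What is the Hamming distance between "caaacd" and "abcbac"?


Comparing "caaacd" and "abcbac" position by position:
  Position 0: 'c' vs 'a' => differ
  Position 1: 'a' vs 'b' => differ
  Position 2: 'a' vs 'c' => differ
  Position 3: 'a' vs 'b' => differ
  Position 4: 'c' vs 'a' => differ
  Position 5: 'd' vs 'c' => differ
Total differences (Hamming distance): 6

6


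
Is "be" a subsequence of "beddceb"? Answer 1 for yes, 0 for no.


Check if "be" is a subsequence of "beddceb"
Greedy scan:
  Position 0 ('b'): matches sub[0] = 'b'
  Position 1 ('e'): matches sub[1] = 'e'
  Position 2 ('d'): no match needed
  Position 3 ('d'): no match needed
  Position 4 ('c'): no match needed
  Position 5 ('e'): no match needed
  Position 6 ('b'): no match needed
All 2 characters matched => is a subsequence

1


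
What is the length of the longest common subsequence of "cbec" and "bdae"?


LCS of "cbec" and "bdae"
DP table:
           b    d    a    e
      0    0    0    0    0
  c   0    0    0    0    0
  b   0    1    1    1    1
  e   0    1    1    1    2
  c   0    1    1    1    2
LCS length = dp[4][4] = 2

2


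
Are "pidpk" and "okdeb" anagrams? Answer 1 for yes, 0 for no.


Strings: "pidpk", "okdeb"
Sorted first:  dikpp
Sorted second: bdeko
Differ at position 0: 'd' vs 'b' => not anagrams

0


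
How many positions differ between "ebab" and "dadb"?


Comparing "ebab" and "dadb" position by position:
  Position 0: 'e' vs 'd' => DIFFER
  Position 1: 'b' vs 'a' => DIFFER
  Position 2: 'a' vs 'd' => DIFFER
  Position 3: 'b' vs 'b' => same
Positions that differ: 3

3


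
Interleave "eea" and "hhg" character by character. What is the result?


Interleaving "eea" and "hhg":
  Position 0: 'e' from first, 'h' from second => "eh"
  Position 1: 'e' from first, 'h' from second => "eh"
  Position 2: 'a' from first, 'g' from second => "ag"
Result: ehehag

ehehag


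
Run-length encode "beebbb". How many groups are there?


Input: beebbb
Scanning for consecutive runs:
  Group 1: 'b' x 1 (positions 0-0)
  Group 2: 'e' x 2 (positions 1-2)
  Group 3: 'b' x 3 (positions 3-5)
Total groups: 3

3


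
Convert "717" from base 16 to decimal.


Input: "717" in base 16
Positional expansion:
  Digit '7' (value 7) x 16^2 = 1792
  Digit '1' (value 1) x 16^1 = 16
  Digit '7' (value 7) x 16^0 = 7
Sum = 1815

1815


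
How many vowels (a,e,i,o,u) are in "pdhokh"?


Input: pdhokh
Checking each character:
  'p' at position 0: consonant
  'd' at position 1: consonant
  'h' at position 2: consonant
  'o' at position 3: vowel (running total: 1)
  'k' at position 4: consonant
  'h' at position 5: consonant
Total vowels: 1

1


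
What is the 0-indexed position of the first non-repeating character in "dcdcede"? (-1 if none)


Input: dcdcede
Character frequencies:
  'c': 2
  'd': 3
  'e': 2
Scanning left to right for freq == 1:
  Position 0 ('d'): freq=3, skip
  Position 1 ('c'): freq=2, skip
  Position 2 ('d'): freq=3, skip
  Position 3 ('c'): freq=2, skip
  Position 4 ('e'): freq=2, skip
  Position 5 ('d'): freq=3, skip
  Position 6 ('e'): freq=2, skip
  No unique character found => answer = -1

-1


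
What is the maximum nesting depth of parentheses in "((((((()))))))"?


Input: "((((((()))))))"
Tracking depth:
  Position 0 '(': depth becomes 1
  Position 1 '(': depth becomes 2
  Position 2 '(': depth becomes 3
  Position 3 '(': depth becomes 4
  Position 4 '(': depth becomes 5
  Position 5 '(': depth becomes 6
  Position 6 '(': depth becomes 7
  Position 7 ')': depth becomes 6
  Position 8 ')': depth becomes 5
  Position 9 ')': depth becomes 4
  Position 10 ')': depth becomes 3
  Position 11 ')': depth becomes 2
  Position 12 ')': depth becomes 1
  Position 13 ')': depth becomes 0
Maximum depth reached: 7

7


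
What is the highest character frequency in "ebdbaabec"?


Input: ebdbaabec
Character counts:
  'a': 2
  'b': 3
  'c': 1
  'd': 1
  'e': 2
Maximum frequency: 3

3


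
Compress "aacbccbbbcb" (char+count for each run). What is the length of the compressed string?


Input: aacbccbbbcb
Runs:
  'a' x 2 => "a2"
  'c' x 1 => "c1"
  'b' x 1 => "b1"
  'c' x 2 => "c2"
  'b' x 3 => "b3"
  'c' x 1 => "c1"
  'b' x 1 => "b1"
Compressed: "a2c1b1c2b3c1b1"
Compressed length: 14

14


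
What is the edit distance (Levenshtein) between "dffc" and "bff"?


Computing edit distance: "dffc" -> "bff"
DP table:
           b    f    f
      0    1    2    3
  d   1    1    2    3
  f   2    2    1    2
  f   3    3    2    1
  c   4    4    3    2
Edit distance = dp[4][3] = 2

2


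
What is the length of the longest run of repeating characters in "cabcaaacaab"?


Input: "cabcaaacaab"
Scanning for longest run:
  Position 1 ('a'): new char, reset run to 1
  Position 2 ('b'): new char, reset run to 1
  Position 3 ('c'): new char, reset run to 1
  Position 4 ('a'): new char, reset run to 1
  Position 5 ('a'): continues run of 'a', length=2
  Position 6 ('a'): continues run of 'a', length=3
  Position 7 ('c'): new char, reset run to 1
  Position 8 ('a'): new char, reset run to 1
  Position 9 ('a'): continues run of 'a', length=2
  Position 10 ('b'): new char, reset run to 1
Longest run: 'a' with length 3

3


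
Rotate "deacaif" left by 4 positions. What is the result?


Input: "deacaif", rotate left by 4
First 4 characters: "deac"
Remaining characters: "aif"
Concatenate remaining + first: "aif" + "deac" = "aifdeac"

aifdeac


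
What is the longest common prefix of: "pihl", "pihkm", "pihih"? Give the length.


Words: pihl, pihkm, pihih
  Position 0: all 'p' => match
  Position 1: all 'i' => match
  Position 2: all 'h' => match
  Position 3: ('l', 'k', 'i') => mismatch, stop
LCP = "pih" (length 3)

3


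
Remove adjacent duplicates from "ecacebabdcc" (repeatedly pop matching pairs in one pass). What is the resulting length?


Input: ecacebabdcc
Stack-based adjacent duplicate removal:
  Read 'e': push. Stack: e
  Read 'c': push. Stack: ec
  Read 'a': push. Stack: eca
  Read 'c': push. Stack: ecac
  Read 'e': push. Stack: ecace
  Read 'b': push. Stack: ecaceb
  Read 'a': push. Stack: ecaceba
  Read 'b': push. Stack: ecacebab
  Read 'd': push. Stack: ecacebabd
  Read 'c': push. Stack: ecacebabdc
  Read 'c': matches stack top 'c' => pop. Stack: ecacebabd
Final stack: "ecacebabd" (length 9)

9


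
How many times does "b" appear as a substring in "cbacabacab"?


Searching for "b" in "cbacabacab"
Scanning each position:
  Position 0: "c" => no
  Position 1: "b" => MATCH
  Position 2: "a" => no
  Position 3: "c" => no
  Position 4: "a" => no
  Position 5: "b" => MATCH
  Position 6: "a" => no
  Position 7: "c" => no
  Position 8: "a" => no
  Position 9: "b" => MATCH
Total occurrences: 3

3


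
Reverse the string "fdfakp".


Input: fdfakp
Reading characters right to left:
  Position 5: 'p'
  Position 4: 'k'
  Position 3: 'a'
  Position 2: 'f'
  Position 1: 'd'
  Position 0: 'f'
Reversed: pkafdf

pkafdf


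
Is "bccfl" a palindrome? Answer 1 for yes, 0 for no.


Input: bccfl
Reversed: lfccb
  Compare pos 0 ('b') with pos 4 ('l'): MISMATCH
  Compare pos 1 ('c') with pos 3 ('f'): MISMATCH
Result: not a palindrome

0


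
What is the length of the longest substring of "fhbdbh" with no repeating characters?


Input: "fhbdbh"
Sliding window (track last position of each char):
  Position 0 ('f'): window [0,0] length 1 -- new best
  Position 1 ('h'): window [0,1] length 2 -- new best
  Position 2 ('b'): window [0,2] length 3 -- new best
  Position 3 ('d'): window [0,3] length 4 -- new best
  Position 4 ('b'): repeat (last at 2), move window start to 3
  Position 4 ('b'): window [3,4] length 2
  Position 5 ('h'): window [3,5] length 3
Longest substring with no repeats: "fhbd" with length 4

4


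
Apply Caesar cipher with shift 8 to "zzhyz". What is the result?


Caesar cipher: shift "zzhyz" by 8
  'z' (pos 25) + 8 = pos 7 = 'h'
  'z' (pos 25) + 8 = pos 7 = 'h'
  'h' (pos 7) + 8 = pos 15 = 'p'
  'y' (pos 24) + 8 = pos 6 = 'g'
  'z' (pos 25) + 8 = pos 7 = 'h'
Result: hhpgh

hhpgh


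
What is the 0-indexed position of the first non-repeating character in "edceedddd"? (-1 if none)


Input: edceedddd
Character frequencies:
  'c': 1
  'd': 5
  'e': 3
Scanning left to right for freq == 1:
  Position 0 ('e'): freq=3, skip
  Position 1 ('d'): freq=5, skip
  Position 2 ('c'): unique! => answer = 2

2


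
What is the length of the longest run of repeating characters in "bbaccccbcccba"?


Input: "bbaccccbcccba"
Scanning for longest run:
  Position 1 ('b'): continues run of 'b', length=2
  Position 2 ('a'): new char, reset run to 1
  Position 3 ('c'): new char, reset run to 1
  Position 4 ('c'): continues run of 'c', length=2
  Position 5 ('c'): continues run of 'c', length=3
  Position 6 ('c'): continues run of 'c', length=4
  Position 7 ('b'): new char, reset run to 1
  Position 8 ('c'): new char, reset run to 1
  Position 9 ('c'): continues run of 'c', length=2
  Position 10 ('c'): continues run of 'c', length=3
  Position 11 ('b'): new char, reset run to 1
  Position 12 ('a'): new char, reset run to 1
Longest run: 'c' with length 4

4


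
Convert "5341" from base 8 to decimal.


Input: "5341" in base 8
Positional expansion:
  Digit '5' (value 5) x 8^3 = 2560
  Digit '3' (value 3) x 8^2 = 192
  Digit '4' (value 4) x 8^1 = 32
  Digit '1' (value 1) x 8^0 = 1
Sum = 2785

2785


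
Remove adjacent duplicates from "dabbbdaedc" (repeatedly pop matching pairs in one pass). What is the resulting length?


Input: dabbbdaedc
Stack-based adjacent duplicate removal:
  Read 'd': push. Stack: d
  Read 'a': push. Stack: da
  Read 'b': push. Stack: dab
  Read 'b': matches stack top 'b' => pop. Stack: da
  Read 'b': push. Stack: dab
  Read 'd': push. Stack: dabd
  Read 'a': push. Stack: dabda
  Read 'e': push. Stack: dabdae
  Read 'd': push. Stack: dabdaed
  Read 'c': push. Stack: dabdaedc
Final stack: "dabdaedc" (length 8)

8


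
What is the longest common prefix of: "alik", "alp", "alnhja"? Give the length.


Words: alik, alp, alnhja
  Position 0: all 'a' => match
  Position 1: all 'l' => match
  Position 2: ('i', 'p', 'n') => mismatch, stop
LCP = "al" (length 2)

2


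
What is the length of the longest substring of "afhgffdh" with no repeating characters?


Input: "afhgffdh"
Sliding window (track last position of each char):
  Position 0 ('a'): window [0,0] length 1 -- new best
  Position 1 ('f'): window [0,1] length 2 -- new best
  Position 2 ('h'): window [0,2] length 3 -- new best
  Position 3 ('g'): window [0,3] length 4 -- new best
  Position 4 ('f'): repeat (last at 1), move window start to 2
  Position 4 ('f'): window [2,4] length 3
  Position 5 ('f'): repeat (last at 4), move window start to 5
  Position 5 ('f'): window [5,5] length 1
  Position 6 ('d'): window [5,6] length 2
  Position 7 ('h'): window [5,7] length 3
Longest substring with no repeats: "afhg" with length 4

4


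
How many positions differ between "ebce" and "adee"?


Comparing "ebce" and "adee" position by position:
  Position 0: 'e' vs 'a' => DIFFER
  Position 1: 'b' vs 'd' => DIFFER
  Position 2: 'c' vs 'e' => DIFFER
  Position 3: 'e' vs 'e' => same
Positions that differ: 3

3


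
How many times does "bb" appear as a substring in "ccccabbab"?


Searching for "bb" in "ccccabbab"
Scanning each position:
  Position 0: "cc" => no
  Position 1: "cc" => no
  Position 2: "cc" => no
  Position 3: "ca" => no
  Position 4: "ab" => no
  Position 5: "bb" => MATCH
  Position 6: "ba" => no
  Position 7: "ab" => no
Total occurrences: 1

1


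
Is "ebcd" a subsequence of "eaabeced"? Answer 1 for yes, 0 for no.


Check if "ebcd" is a subsequence of "eaabeced"
Greedy scan:
  Position 0 ('e'): matches sub[0] = 'e'
  Position 1 ('a'): no match needed
  Position 2 ('a'): no match needed
  Position 3 ('b'): matches sub[1] = 'b'
  Position 4 ('e'): no match needed
  Position 5 ('c'): matches sub[2] = 'c'
  Position 6 ('e'): no match needed
  Position 7 ('d'): matches sub[3] = 'd'
All 4 characters matched => is a subsequence

1


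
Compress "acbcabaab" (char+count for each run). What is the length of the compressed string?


Input: acbcabaab
Runs:
  'a' x 1 => "a1"
  'c' x 1 => "c1"
  'b' x 1 => "b1"
  'c' x 1 => "c1"
  'a' x 1 => "a1"
  'b' x 1 => "b1"
  'a' x 2 => "a2"
  'b' x 1 => "b1"
Compressed: "a1c1b1c1a1b1a2b1"
Compressed length: 16

16


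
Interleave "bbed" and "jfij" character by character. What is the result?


Interleaving "bbed" and "jfij":
  Position 0: 'b' from first, 'j' from second => "bj"
  Position 1: 'b' from first, 'f' from second => "bf"
  Position 2: 'e' from first, 'i' from second => "ei"
  Position 3: 'd' from first, 'j' from second => "dj"
Result: bjbfeidj

bjbfeidj


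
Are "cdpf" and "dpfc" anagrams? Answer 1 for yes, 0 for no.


Strings: "cdpf", "dpfc"
Sorted first:  cdfp
Sorted second: cdfp
Sorted forms match => anagrams

1


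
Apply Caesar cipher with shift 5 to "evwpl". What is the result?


Caesar cipher: shift "evwpl" by 5
  'e' (pos 4) + 5 = pos 9 = 'j'
  'v' (pos 21) + 5 = pos 0 = 'a'
  'w' (pos 22) + 5 = pos 1 = 'b'
  'p' (pos 15) + 5 = pos 20 = 'u'
  'l' (pos 11) + 5 = pos 16 = 'q'
Result: jabuq

jabuq


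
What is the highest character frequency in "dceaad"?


Input: dceaad
Character counts:
  'a': 2
  'c': 1
  'd': 2
  'e': 1
Maximum frequency: 2

2


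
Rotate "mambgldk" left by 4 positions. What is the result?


Input: "mambgldk", rotate left by 4
First 4 characters: "mamb"
Remaining characters: "gldk"
Concatenate remaining + first: "gldk" + "mamb" = "gldkmamb"

gldkmamb


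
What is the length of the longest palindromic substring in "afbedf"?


Input: "afbedf"
Checking substrings for palindromes:
  No multi-char palindromic substrings found
Longest palindromic substring: "a" with length 1

1


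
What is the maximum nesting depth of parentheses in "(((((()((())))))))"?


Input: "(((((()((())))))))"
Tracking depth:
  Position 0 '(': depth becomes 1
  Position 1 '(': depth becomes 2
  Position 2 '(': depth becomes 3
  Position 3 '(': depth becomes 4
  Position 4 '(': depth becomes 5
  Position 5 '(': depth becomes 6
  Position 6 ')': depth becomes 5
  Position 7 '(': depth becomes 6
  Position 8 '(': depth becomes 7
  Position 9 '(': depth becomes 8
  Position 10 ')': depth becomes 7
  Position 11 ')': depth becomes 6
  Position 12 ')': depth becomes 5
  Position 13 ')': depth becomes 4
  Position 14 ')': depth becomes 3
  Position 15 ')': depth becomes 2
  Position 16 ')': depth becomes 1
  Position 17 ')': depth becomes 0
Maximum depth reached: 8

8


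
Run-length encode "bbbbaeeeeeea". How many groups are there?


Input: bbbbaeeeeeea
Scanning for consecutive runs:
  Group 1: 'b' x 4 (positions 0-3)
  Group 2: 'a' x 1 (positions 4-4)
  Group 3: 'e' x 6 (positions 5-10)
  Group 4: 'a' x 1 (positions 11-11)
Total groups: 4

4


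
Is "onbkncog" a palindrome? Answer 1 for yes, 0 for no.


Input: onbkncog
Reversed: gocnkbno
  Compare pos 0 ('o') with pos 7 ('g'): MISMATCH
  Compare pos 1 ('n') with pos 6 ('o'): MISMATCH
  Compare pos 2 ('b') with pos 5 ('c'): MISMATCH
  Compare pos 3 ('k') with pos 4 ('n'): MISMATCH
Result: not a palindrome

0


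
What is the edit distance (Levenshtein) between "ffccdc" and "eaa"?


Computing edit distance: "ffccdc" -> "eaa"
DP table:
           e    a    a
      0    1    2    3
  f   1    1    2    3
  f   2    2    2    3
  c   3    3    3    3
  c   4    4    4    4
  d   5    5    5    5
  c   6    6    6    6
Edit distance = dp[6][3] = 6

6


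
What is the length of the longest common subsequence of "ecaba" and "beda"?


LCS of "ecaba" and "beda"
DP table:
           b    e    d    a
      0    0    0    0    0
  e   0    0    1    1    1
  c   0    0    1    1    1
  a   0    0    1    1    2
  b   0    1    1    1    2
  a   0    1    1    1    2
LCS length = dp[5][4] = 2

2


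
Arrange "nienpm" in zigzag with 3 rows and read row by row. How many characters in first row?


Zigzag "nienpm" into 3 rows:
Placing characters:
  'n' => row 0
  'i' => row 1
  'e' => row 2
  'n' => row 1
  'p' => row 0
  'm' => row 1
Rows:
  Row 0: "np"
  Row 1: "inm"
  Row 2: "e"
First row length: 2

2


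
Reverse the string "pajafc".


Input: pajafc
Reading characters right to left:
  Position 5: 'c'
  Position 4: 'f'
  Position 3: 'a'
  Position 2: 'j'
  Position 1: 'a'
  Position 0: 'p'
Reversed: cfajap

cfajap


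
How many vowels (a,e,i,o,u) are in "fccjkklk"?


Input: fccjkklk
Checking each character:
  'f' at position 0: consonant
  'c' at position 1: consonant
  'c' at position 2: consonant
  'j' at position 3: consonant
  'k' at position 4: consonant
  'k' at position 5: consonant
  'l' at position 6: consonant
  'k' at position 7: consonant
Total vowels: 0

0


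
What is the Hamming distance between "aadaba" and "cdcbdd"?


Comparing "aadaba" and "cdcbdd" position by position:
  Position 0: 'a' vs 'c' => differ
  Position 1: 'a' vs 'd' => differ
  Position 2: 'd' vs 'c' => differ
  Position 3: 'a' vs 'b' => differ
  Position 4: 'b' vs 'd' => differ
  Position 5: 'a' vs 'd' => differ
Total differences (Hamming distance): 6

6


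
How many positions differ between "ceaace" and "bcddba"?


Comparing "ceaace" and "bcddba" position by position:
  Position 0: 'c' vs 'b' => DIFFER
  Position 1: 'e' vs 'c' => DIFFER
  Position 2: 'a' vs 'd' => DIFFER
  Position 3: 'a' vs 'd' => DIFFER
  Position 4: 'c' vs 'b' => DIFFER
  Position 5: 'e' vs 'a' => DIFFER
Positions that differ: 6

6


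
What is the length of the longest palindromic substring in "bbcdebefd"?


Input: "bbcdebefd"
Checking substrings for palindromes:
  [4:7] "ebe" (len 3) => palindrome
  [0:2] "bb" (len 2) => palindrome
Longest palindromic substring: "ebe" with length 3

3


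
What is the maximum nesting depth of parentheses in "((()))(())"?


Input: "((()))(())"
Tracking depth:
  Position 0 '(': depth becomes 1
  Position 1 '(': depth becomes 2
  Position 2 '(': depth becomes 3
  Position 3 ')': depth becomes 2
  Position 4 ')': depth becomes 1
  Position 5 ')': depth becomes 0
  Position 6 '(': depth becomes 1
  Position 7 '(': depth becomes 2
  Position 8 ')': depth becomes 1
  Position 9 ')': depth becomes 0
Maximum depth reached: 3

3


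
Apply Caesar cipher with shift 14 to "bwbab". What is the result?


Caesar cipher: shift "bwbab" by 14
  'b' (pos 1) + 14 = pos 15 = 'p'
  'w' (pos 22) + 14 = pos 10 = 'k'
  'b' (pos 1) + 14 = pos 15 = 'p'
  'a' (pos 0) + 14 = pos 14 = 'o'
  'b' (pos 1) + 14 = pos 15 = 'p'
Result: pkpop

pkpop


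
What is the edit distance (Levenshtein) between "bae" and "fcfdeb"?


Computing edit distance: "bae" -> "fcfdeb"
DP table:
           f    c    f    d    e    b
      0    1    2    3    4    5    6
  b   1    1    2    3    4    5    5
  a   2    2    2    3    4    5    6
  e   3    3    3    3    4    4    5
Edit distance = dp[3][6] = 5

5


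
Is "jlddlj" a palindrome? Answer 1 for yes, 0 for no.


Input: jlddlj
Reversed: jlddlj
  Compare pos 0 ('j') with pos 5 ('j'): match
  Compare pos 1 ('l') with pos 4 ('l'): match
  Compare pos 2 ('d') with pos 3 ('d'): match
Result: palindrome

1


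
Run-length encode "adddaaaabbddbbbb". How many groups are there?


Input: adddaaaabbddbbbb
Scanning for consecutive runs:
  Group 1: 'a' x 1 (positions 0-0)
  Group 2: 'd' x 3 (positions 1-3)
  Group 3: 'a' x 4 (positions 4-7)
  Group 4: 'b' x 2 (positions 8-9)
  Group 5: 'd' x 2 (positions 10-11)
  Group 6: 'b' x 4 (positions 12-15)
Total groups: 6

6


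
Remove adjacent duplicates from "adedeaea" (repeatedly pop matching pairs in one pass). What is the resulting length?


Input: adedeaea
Stack-based adjacent duplicate removal:
  Read 'a': push. Stack: a
  Read 'd': push. Stack: ad
  Read 'e': push. Stack: ade
  Read 'd': push. Stack: aded
  Read 'e': push. Stack: adede
  Read 'a': push. Stack: adedea
  Read 'e': push. Stack: adedeae
  Read 'a': push. Stack: adedeaea
Final stack: "adedeaea" (length 8)

8


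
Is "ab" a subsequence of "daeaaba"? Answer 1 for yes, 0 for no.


Check if "ab" is a subsequence of "daeaaba"
Greedy scan:
  Position 0 ('d'): no match needed
  Position 1 ('a'): matches sub[0] = 'a'
  Position 2 ('e'): no match needed
  Position 3 ('a'): no match needed
  Position 4 ('a'): no match needed
  Position 5 ('b'): matches sub[1] = 'b'
  Position 6 ('a'): no match needed
All 2 characters matched => is a subsequence

1


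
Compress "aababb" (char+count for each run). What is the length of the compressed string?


Input: aababb
Runs:
  'a' x 2 => "a2"
  'b' x 1 => "b1"
  'a' x 1 => "a1"
  'b' x 2 => "b2"
Compressed: "a2b1a1b2"
Compressed length: 8

8


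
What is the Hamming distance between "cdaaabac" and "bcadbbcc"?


Comparing "cdaaabac" and "bcadbbcc" position by position:
  Position 0: 'c' vs 'b' => differ
  Position 1: 'd' vs 'c' => differ
  Position 2: 'a' vs 'a' => same
  Position 3: 'a' vs 'd' => differ
  Position 4: 'a' vs 'b' => differ
  Position 5: 'b' vs 'b' => same
  Position 6: 'a' vs 'c' => differ
  Position 7: 'c' vs 'c' => same
Total differences (Hamming distance): 5

5


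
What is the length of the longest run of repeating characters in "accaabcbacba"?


Input: "accaabcbacba"
Scanning for longest run:
  Position 1 ('c'): new char, reset run to 1
  Position 2 ('c'): continues run of 'c', length=2
  Position 3 ('a'): new char, reset run to 1
  Position 4 ('a'): continues run of 'a', length=2
  Position 5 ('b'): new char, reset run to 1
  Position 6 ('c'): new char, reset run to 1
  Position 7 ('b'): new char, reset run to 1
  Position 8 ('a'): new char, reset run to 1
  Position 9 ('c'): new char, reset run to 1
  Position 10 ('b'): new char, reset run to 1
  Position 11 ('a'): new char, reset run to 1
Longest run: 'c' with length 2

2


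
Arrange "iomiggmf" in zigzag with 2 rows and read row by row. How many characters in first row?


Zigzag "iomiggmf" into 2 rows:
Placing characters:
  'i' => row 0
  'o' => row 1
  'm' => row 0
  'i' => row 1
  'g' => row 0
  'g' => row 1
  'm' => row 0
  'f' => row 1
Rows:
  Row 0: "imgm"
  Row 1: "oigf"
First row length: 4

4
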